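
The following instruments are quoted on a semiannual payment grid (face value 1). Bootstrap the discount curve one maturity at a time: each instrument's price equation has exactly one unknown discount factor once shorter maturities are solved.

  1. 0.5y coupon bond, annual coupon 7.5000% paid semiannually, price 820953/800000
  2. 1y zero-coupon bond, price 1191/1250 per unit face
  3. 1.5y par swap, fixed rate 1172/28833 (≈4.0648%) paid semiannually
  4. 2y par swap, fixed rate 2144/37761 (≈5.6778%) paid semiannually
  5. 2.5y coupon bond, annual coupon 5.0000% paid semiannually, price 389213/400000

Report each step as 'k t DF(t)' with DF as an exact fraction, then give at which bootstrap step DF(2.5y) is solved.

step 1 [0.5y] bond c/2=3/80: DF=(820953/800000 − 3/80·(0))/(1+3/80) = 9891/10000 ≈ 0.989100
step 2 [1y] zero: DF = P = 1191/1250 ≈ 0.952800
step 3 [1.5y] swap r/2=586/28833: DF=(1 − 586/28833·(0.989100+0.952800))/(1+586/28833) = 4707/5000 ≈ 0.941400
step 4 [2y] swap r/2=1072/37761: DF=(1 − 1072/37761·(0.989100+0.952800+0.941400))/(1+1072/37761) = 558/625 ≈ 0.892800
step 5 [2.5y] bond c/2=1/40: DF=(389213/400000 − 1/40·(0.989100+0.952800+0.941400+0.892800))/(1+1/40) = 2143/2500 ≈ 0.857200

1 1/2 9891/10000
2 1 1191/1250
3 3/2 4707/5000
4 2 558/625
5 5/2 2143/2500
DF(2.5y) is solved at step 5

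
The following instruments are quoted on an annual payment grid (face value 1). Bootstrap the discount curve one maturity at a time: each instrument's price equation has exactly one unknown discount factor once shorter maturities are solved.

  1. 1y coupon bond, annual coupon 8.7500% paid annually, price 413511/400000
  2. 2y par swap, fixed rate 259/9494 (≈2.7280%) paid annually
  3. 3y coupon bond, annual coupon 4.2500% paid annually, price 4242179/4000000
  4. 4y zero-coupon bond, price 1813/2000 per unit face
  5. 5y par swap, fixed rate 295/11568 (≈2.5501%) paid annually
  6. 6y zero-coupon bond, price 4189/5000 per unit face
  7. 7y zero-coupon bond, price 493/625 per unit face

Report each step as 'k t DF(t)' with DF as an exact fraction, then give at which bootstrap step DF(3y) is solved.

step 1 [1y] bond c/1=7/80: DF=(413511/400000 − 7/80·(0))/(1+7/80) = 4753/5000 ≈ 0.950600
step 2 [2y] swap r/1=259/9494: DF=(1 − 259/9494·(0.950600))/(1+259/9494) = 4741/5000 ≈ 0.948200
step 3 [3y] bond c/1=17/400: DF=(4242179/4000000 − 17/400·(0.950600+0.948200))/(1+17/400) = 9399/10000 ≈ 0.939900
step 4 [4y] zero: DF = P = 1813/2000 ≈ 0.906500
step 5 [5y] swap r/1=295/11568: DF=(1 − 295/11568·(0.950600+0.948200+0.939900+0.906500))/(1+295/11568) = 441/500 ≈ 0.882000
step 6 [6y] zero: DF = P = 4189/5000 ≈ 0.837800
step 7 [7y] zero: DF = P = 493/625 ≈ 0.788800

1 1 4753/5000
2 2 4741/5000
3 3 9399/10000
4 4 1813/2000
5 5 441/500
6 6 4189/5000
7 7 493/625
DF(3y) is solved at step 3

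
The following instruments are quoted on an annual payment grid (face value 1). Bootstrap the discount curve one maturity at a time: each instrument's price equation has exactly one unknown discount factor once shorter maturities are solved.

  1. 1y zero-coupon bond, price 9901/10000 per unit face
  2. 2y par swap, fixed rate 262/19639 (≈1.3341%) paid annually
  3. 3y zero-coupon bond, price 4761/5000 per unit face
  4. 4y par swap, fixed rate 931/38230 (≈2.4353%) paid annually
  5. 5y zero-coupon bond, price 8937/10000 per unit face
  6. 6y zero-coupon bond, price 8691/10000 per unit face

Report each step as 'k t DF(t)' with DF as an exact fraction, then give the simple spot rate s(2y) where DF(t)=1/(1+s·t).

1 1 9901/10000
2 2 4869/5000
3 3 4761/5000
4 4 9069/10000
5 5 8937/10000
6 6 8691/10000
s(2y) = (1/(4869/5000) − 1)/(2) = 131/9738 ≈ 1.3452%

step 1 [1y] zero: DF = P = 9901/10000 ≈ 0.990100
step 2 [2y] swap r/1=262/19639: DF=(1 − 262/19639·(0.990100))/(1+262/19639) = 4869/5000 ≈ 0.973800
step 3 [3y] zero: DF = P = 4761/5000 ≈ 0.952200
step 4 [4y] swap r/1=931/38230: DF=(1 − 931/38230·(0.990100+0.973800+0.952200))/(1+931/38230) = 9069/10000 ≈ 0.906900
step 5 [5y] zero: DF = P = 8937/10000 ≈ 0.893700
step 6 [6y] zero: DF = P = 8691/10000 ≈ 0.869100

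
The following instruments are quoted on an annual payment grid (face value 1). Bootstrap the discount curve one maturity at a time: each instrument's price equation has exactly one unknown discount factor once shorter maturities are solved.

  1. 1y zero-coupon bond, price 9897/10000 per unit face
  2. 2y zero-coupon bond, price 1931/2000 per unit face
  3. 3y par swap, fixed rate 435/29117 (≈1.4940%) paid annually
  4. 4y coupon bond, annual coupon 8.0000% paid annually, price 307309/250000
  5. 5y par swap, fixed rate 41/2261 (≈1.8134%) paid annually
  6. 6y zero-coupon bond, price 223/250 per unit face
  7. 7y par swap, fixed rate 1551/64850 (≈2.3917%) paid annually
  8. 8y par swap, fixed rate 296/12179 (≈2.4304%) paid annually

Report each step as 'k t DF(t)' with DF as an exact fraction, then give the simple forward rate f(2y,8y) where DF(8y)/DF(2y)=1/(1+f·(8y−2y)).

step 1 [1y] zero: DF = P = 9897/10000 ≈ 0.989700
step 2 [2y] zero: DF = P = 1931/2000 ≈ 0.965500
step 3 [3y] swap r/1=435/29117: DF=(1 − 435/29117·(0.989700+0.965500))/(1+435/29117) = 1913/2000 ≈ 0.956500
step 4 [4y] bond c/1=2/25: DF=(307309/250000 − 2/25·(0.989700+0.965500+0.956500))/(1+2/25) = 369/400 ≈ 0.922500
step 5 [5y] swap r/1=41/2261: DF=(1 − 41/2261·(0.989700+0.965500+0.956500+0.922500))/(1+41/2261) = 9139/10000 ≈ 0.913900
step 6 [6y] zero: DF = P = 223/250 ≈ 0.892000
step 7 [7y] swap r/1=1551/64850: DF=(1 − 1551/64850·(0.989700+0.965500+0.956500+0.922500+0.913900+0.892000))/(1+1551/64850) = 8449/10000 ≈ 0.844900
step 8 [8y] swap r/1=296/12179: DF=(1 − 296/12179·(0.989700+0.965500+0.956500+0.922500+0.913900+0.892000+0.844900))/(1+296/12179) = 514/625 ≈ 0.822400

1 1 9897/10000
2 2 1931/2000
3 3 1913/2000
4 4 369/400
5 5 9139/10000
6 6 223/250
7 7 8449/10000
8 8 514/625
f(2y,8y) = ((1931/2000)/(514/625) − 1)/(6) = 477/16448 ≈ 2.9000%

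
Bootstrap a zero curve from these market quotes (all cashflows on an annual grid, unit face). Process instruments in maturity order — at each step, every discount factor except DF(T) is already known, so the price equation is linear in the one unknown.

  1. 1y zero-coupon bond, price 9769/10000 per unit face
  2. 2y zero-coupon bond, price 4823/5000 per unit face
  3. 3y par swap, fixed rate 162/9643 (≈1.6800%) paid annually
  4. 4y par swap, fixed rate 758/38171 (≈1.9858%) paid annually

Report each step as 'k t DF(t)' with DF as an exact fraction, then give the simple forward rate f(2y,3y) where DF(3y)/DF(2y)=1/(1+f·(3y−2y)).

1 1 9769/10000
2 2 4823/5000
3 3 4757/5000
4 4 4621/5000
f(2y,3y) = ((4823/5000)/(4757/5000) − 1)/(1) = 66/4757 ≈ 1.3874%

step 1 [1y] zero: DF = P = 9769/10000 ≈ 0.976900
step 2 [2y] zero: DF = P = 4823/5000 ≈ 0.964600
step 3 [3y] swap r/1=162/9643: DF=(1 − 162/9643·(0.976900+0.964600))/(1+162/9643) = 4757/5000 ≈ 0.951400
step 4 [4y] swap r/1=758/38171: DF=(1 − 758/38171·(0.976900+0.964600+0.951400))/(1+758/38171) = 4621/5000 ≈ 0.924200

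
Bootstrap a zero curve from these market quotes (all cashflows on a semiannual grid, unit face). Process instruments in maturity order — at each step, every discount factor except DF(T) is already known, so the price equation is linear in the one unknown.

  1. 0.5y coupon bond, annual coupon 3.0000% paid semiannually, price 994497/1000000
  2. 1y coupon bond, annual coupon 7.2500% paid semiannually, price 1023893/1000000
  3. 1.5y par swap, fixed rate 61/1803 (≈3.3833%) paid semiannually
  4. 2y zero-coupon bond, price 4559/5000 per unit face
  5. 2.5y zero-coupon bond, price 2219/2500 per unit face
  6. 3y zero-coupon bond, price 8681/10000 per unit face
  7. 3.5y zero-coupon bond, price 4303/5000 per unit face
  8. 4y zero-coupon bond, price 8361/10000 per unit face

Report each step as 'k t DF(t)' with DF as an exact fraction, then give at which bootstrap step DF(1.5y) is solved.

1 1/2 4899/5000
2 1 4769/5000
3 3/2 1189/1250
4 2 4559/5000
5 5/2 2219/2500
6 3 8681/10000
7 7/2 4303/5000
8 4 8361/10000
DF(1.5y) is solved at step 3

step 1 [0.5y] bond c/2=3/200: DF=(994497/1000000 − 3/200·(0))/(1+3/200) = 4899/5000 ≈ 0.979800
step 2 [1y] bond c/2=29/800: DF=(1023893/1000000 − 29/800·(0.979800))/(1+29/800) = 4769/5000 ≈ 0.953800
step 3 [1.5y] swap r/2=61/3606: DF=(1 − 61/3606·(0.979800+0.953800))/(1+61/3606) = 1189/1250 ≈ 0.951200
step 4 [2y] zero: DF = P = 4559/5000 ≈ 0.911800
step 5 [2.5y] zero: DF = P = 2219/2500 ≈ 0.887600
step 6 [3y] zero: DF = P = 8681/10000 ≈ 0.868100
step 7 [3.5y] zero: DF = P = 4303/5000 ≈ 0.860600
step 8 [4y] zero: DF = P = 8361/10000 ≈ 0.836100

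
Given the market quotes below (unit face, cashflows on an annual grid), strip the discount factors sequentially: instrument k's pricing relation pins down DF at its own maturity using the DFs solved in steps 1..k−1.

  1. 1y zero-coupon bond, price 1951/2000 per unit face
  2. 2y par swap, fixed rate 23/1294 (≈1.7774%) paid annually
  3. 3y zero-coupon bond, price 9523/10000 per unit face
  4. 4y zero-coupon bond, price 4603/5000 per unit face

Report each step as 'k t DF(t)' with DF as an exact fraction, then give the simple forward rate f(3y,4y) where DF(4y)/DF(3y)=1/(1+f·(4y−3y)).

step 1 [1y] zero: DF = P = 1951/2000 ≈ 0.975500
step 2 [2y] swap r/1=23/1294: DF=(1 − 23/1294·(0.975500))/(1+23/1294) = 1931/2000 ≈ 0.965500
step 3 [3y] zero: DF = P = 9523/10000 ≈ 0.952300
step 4 [4y] zero: DF = P = 4603/5000 ≈ 0.920600

1 1 1951/2000
2 2 1931/2000
3 3 9523/10000
4 4 4603/5000
f(3y,4y) = ((9523/10000)/(4603/5000) − 1)/(1) = 317/9206 ≈ 3.4434%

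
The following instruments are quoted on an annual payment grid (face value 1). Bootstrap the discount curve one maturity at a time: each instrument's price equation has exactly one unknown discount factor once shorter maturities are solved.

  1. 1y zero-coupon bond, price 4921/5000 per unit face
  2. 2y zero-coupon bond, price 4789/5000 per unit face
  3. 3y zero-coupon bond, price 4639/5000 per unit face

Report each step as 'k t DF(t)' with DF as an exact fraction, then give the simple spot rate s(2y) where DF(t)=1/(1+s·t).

1 1 4921/5000
2 2 4789/5000
3 3 4639/5000
s(2y) = (1/(4789/5000) − 1)/(2) = 211/9578 ≈ 2.2030%

step 1 [1y] zero: DF = P = 4921/5000 ≈ 0.984200
step 2 [2y] zero: DF = P = 4789/5000 ≈ 0.957800
step 3 [3y] zero: DF = P = 4639/5000 ≈ 0.927800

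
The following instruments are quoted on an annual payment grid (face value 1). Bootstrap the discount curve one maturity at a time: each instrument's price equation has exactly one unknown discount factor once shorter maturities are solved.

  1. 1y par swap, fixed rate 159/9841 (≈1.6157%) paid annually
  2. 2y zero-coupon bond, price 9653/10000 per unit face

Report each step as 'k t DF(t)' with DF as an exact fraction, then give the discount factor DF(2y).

1 1 9841/10000
2 2 9653/10000
DF(2y) = 9653/10000 ≈ 0.965300

step 1 [1y] swap r/1=159/9841: DF=(1 − 159/9841·(0))/(1+159/9841) = 9841/10000 ≈ 0.984100
step 2 [2y] zero: DF = P = 9653/10000 ≈ 0.965300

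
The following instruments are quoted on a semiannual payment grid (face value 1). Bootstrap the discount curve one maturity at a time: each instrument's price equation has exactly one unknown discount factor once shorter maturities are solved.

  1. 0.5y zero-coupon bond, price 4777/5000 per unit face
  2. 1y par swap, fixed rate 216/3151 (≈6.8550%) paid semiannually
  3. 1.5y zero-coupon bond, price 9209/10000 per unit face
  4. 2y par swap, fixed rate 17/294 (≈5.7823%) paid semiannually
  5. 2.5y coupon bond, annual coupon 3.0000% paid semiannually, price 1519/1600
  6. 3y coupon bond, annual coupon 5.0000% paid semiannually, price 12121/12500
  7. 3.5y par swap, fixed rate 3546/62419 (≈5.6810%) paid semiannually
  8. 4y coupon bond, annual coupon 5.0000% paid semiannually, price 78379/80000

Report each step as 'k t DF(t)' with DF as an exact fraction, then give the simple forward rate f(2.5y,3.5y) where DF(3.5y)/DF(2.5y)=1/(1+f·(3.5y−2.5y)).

step 1 [0.5y] zero: DF = P = 4777/5000 ≈ 0.955400
step 2 [1y] swap r/2=108/3151: DF=(1 − 108/3151·(0.955400))/(1+108/3151) = 1169/1250 ≈ 0.935200
step 3 [1.5y] zero: DF = P = 9209/10000 ≈ 0.920900
step 4 [2y] swap r/2=17/588: DF=(1 − 17/588·(0.955400+0.935200+0.920900))/(1+17/588) = 8929/10000 ≈ 0.892900
step 5 [2.5y] bond c/2=3/200: DF=(1519/1600 − 3/200·(0.955400+0.935200+0.920900+0.892900))/(1+3/200) = 4403/5000 ≈ 0.880600
step 6 [3y] bond c/2=1/40: DF=(12121/12500 − 1/40·(0.955400+0.935200+0.920900+0.892900+0.880600))/(1+1/40) = 4171/5000 ≈ 0.834200
step 7 [3.5y] swap r/2=1773/62419: DF=(1 − 1773/62419·(0.955400+0.935200+0.920900+0.892900+0.880600+0.834200))/(1+1773/62419) = 8227/10000 ≈ 0.822700
step 8 [4y] bond c/2=1/40: DF=(78379/80000 − 1/40·(0.955400+0.935200+0.920900+0.892900+0.880600+0.834200+0.822700))/(1+1/40) = 2009/2500 ≈ 0.803600

1 1/2 4777/5000
2 1 1169/1250
3 3/2 9209/10000
4 2 8929/10000
5 5/2 4403/5000
6 3 4171/5000
7 7/2 8227/10000
8 4 2009/2500
f(2.5y,3.5y) = ((4403/5000)/(8227/10000) − 1)/(1) = 579/8227 ≈ 7.0378%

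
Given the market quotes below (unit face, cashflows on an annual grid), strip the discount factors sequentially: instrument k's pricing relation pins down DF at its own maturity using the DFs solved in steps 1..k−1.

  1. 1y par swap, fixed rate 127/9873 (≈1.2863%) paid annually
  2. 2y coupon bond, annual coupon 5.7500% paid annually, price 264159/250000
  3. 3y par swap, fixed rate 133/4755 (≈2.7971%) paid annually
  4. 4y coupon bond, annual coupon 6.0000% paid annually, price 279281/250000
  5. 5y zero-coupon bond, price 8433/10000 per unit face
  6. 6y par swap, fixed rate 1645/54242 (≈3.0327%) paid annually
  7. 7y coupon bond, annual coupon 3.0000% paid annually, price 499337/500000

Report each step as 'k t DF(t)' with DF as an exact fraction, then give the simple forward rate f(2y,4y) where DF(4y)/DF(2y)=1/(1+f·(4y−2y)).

1 1 9873/10000
2 2 1891/2000
3 3 4601/5000
4 4 2231/2500
5 5 8433/10000
6 6 1671/2000
7 7 2029/2500
f(2y,4y) = ((1891/2000)/(2231/2500) − 1)/(2) = 531/17848 ≈ 2.9751%

step 1 [1y] swap r/1=127/9873: DF=(1 − 127/9873·(0))/(1+127/9873) = 9873/10000 ≈ 0.987300
step 2 [2y] bond c/1=23/400: DF=(264159/250000 − 23/400·(0.987300))/(1+23/400) = 1891/2000 ≈ 0.945500
step 3 [3y] swap r/1=133/4755: DF=(1 − 133/4755·(0.987300+0.945500))/(1+133/4755) = 4601/5000 ≈ 0.920200
step 4 [4y] bond c/1=3/50: DF=(279281/250000 − 3/50·(0.987300+0.945500+0.920200))/(1+3/50) = 2231/2500 ≈ 0.892400
step 5 [5y] zero: DF = P = 8433/10000 ≈ 0.843300
step 6 [6y] swap r/1=1645/54242: DF=(1 − 1645/54242·(0.987300+0.945500+0.920200+0.892400+0.843300))/(1+1645/54242) = 1671/2000 ≈ 0.835500
step 7 [7y] bond c/1=3/100: DF=(499337/500000 − 3/100·(0.987300+0.945500+0.920200+0.892400+0.843300+0.835500))/(1+3/100) = 2029/2500 ≈ 0.811600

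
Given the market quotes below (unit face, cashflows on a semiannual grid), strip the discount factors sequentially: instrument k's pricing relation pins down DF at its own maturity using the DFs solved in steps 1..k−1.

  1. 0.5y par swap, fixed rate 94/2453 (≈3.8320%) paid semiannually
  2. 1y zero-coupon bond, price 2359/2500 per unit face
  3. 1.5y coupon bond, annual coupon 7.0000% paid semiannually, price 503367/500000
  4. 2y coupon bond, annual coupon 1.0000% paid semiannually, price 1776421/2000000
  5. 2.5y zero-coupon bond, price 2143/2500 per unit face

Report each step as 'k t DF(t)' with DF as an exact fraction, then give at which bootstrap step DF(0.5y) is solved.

1 1/2 2453/2500
2 1 2359/2500
3 3/2 2269/2500
4 2 8697/10000
5 5/2 2143/2500
DF(0.5y) is solved at step 1

step 1 [0.5y] swap r/2=47/2453: DF=(1 − 47/2453·(0))/(1+47/2453) = 2453/2500 ≈ 0.981200
step 2 [1y] zero: DF = P = 2359/2500 ≈ 0.943600
step 3 [1.5y] bond c/2=7/200: DF=(503367/500000 − 7/200·(0.981200+0.943600))/(1+7/200) = 2269/2500 ≈ 0.907600
step 4 [2y] bond c/2=1/200: DF=(1776421/2000000 − 1/200·(0.981200+0.943600+0.907600))/(1+1/200) = 8697/10000 ≈ 0.869700
step 5 [2.5y] zero: DF = P = 2143/2500 ≈ 0.857200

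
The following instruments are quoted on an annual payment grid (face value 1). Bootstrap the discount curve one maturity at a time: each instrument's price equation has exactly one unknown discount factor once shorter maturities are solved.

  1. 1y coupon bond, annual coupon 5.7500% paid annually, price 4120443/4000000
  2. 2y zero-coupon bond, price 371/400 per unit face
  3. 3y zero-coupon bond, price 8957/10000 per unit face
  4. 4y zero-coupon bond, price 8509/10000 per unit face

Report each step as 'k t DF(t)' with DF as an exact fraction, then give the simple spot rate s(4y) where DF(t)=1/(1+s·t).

step 1 [1y] bond c/1=23/400: DF=(4120443/4000000 − 23/400·(0))/(1+23/400) = 9741/10000 ≈ 0.974100
step 2 [2y] zero: DF = P = 371/400 ≈ 0.927500
step 3 [3y] zero: DF = P = 8957/10000 ≈ 0.895700
step 4 [4y] zero: DF = P = 8509/10000 ≈ 0.850900

1 1 9741/10000
2 2 371/400
3 3 8957/10000
4 4 8509/10000
s(4y) = (1/(8509/10000) − 1)/(4) = 1491/34036 ≈ 4.3807%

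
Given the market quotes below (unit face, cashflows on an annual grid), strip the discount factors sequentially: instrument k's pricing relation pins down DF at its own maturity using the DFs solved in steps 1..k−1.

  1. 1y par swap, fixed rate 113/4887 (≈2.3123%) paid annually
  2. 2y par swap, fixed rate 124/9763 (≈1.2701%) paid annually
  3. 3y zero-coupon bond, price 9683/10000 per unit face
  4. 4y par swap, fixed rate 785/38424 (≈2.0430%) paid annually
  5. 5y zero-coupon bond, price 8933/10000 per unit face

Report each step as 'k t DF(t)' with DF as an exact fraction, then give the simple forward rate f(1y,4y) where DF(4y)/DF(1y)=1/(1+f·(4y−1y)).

step 1 [1y] swap r/1=113/4887: DF=(1 − 113/4887·(0))/(1+113/4887) = 4887/5000 ≈ 0.977400
step 2 [2y] swap r/1=124/9763: DF=(1 − 124/9763·(0.977400))/(1+124/9763) = 1219/1250 ≈ 0.975200
step 3 [3y] zero: DF = P = 9683/10000 ≈ 0.968300
step 4 [4y] swap r/1=785/38424: DF=(1 − 785/38424·(0.977400+0.975200+0.968300))/(1+785/38424) = 1843/2000 ≈ 0.921500
step 5 [5y] zero: DF = P = 8933/10000 ≈ 0.893300

1 1 4887/5000
2 2 1219/1250
3 3 9683/10000
4 4 1843/2000
5 5 8933/10000
f(1y,4y) = ((4887/5000)/(1843/2000) − 1)/(3) = 559/27645 ≈ 2.0221%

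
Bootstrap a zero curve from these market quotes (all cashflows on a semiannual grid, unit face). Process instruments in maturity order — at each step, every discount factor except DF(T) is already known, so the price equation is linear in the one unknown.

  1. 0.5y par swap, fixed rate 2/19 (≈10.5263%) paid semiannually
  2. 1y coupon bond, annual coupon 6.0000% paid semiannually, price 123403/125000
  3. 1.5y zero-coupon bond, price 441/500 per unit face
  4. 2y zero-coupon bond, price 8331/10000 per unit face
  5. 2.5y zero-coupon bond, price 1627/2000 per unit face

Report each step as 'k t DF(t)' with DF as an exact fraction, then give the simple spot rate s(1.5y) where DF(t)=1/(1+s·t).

step 1 [0.5y] swap r/2=1/19: DF=(1 − 1/19·(0))/(1+1/19) = 19/20 ≈ 0.950000
step 2 [1y] bond c/2=3/100: DF=(123403/125000 − 3/100·(0.950000))/(1+3/100) = 2327/2500 ≈ 0.930800
step 3 [1.5y] zero: DF = P = 441/500 ≈ 0.882000
step 4 [2y] zero: DF = P = 8331/10000 ≈ 0.833100
step 5 [2.5y] zero: DF = P = 1627/2000 ≈ 0.813500

1 1/2 19/20
2 1 2327/2500
3 3/2 441/500
4 2 8331/10000
5 5/2 1627/2000
s(1.5y) = (1/(441/500) − 1)/(3/2) = 118/1323 ≈ 8.9191%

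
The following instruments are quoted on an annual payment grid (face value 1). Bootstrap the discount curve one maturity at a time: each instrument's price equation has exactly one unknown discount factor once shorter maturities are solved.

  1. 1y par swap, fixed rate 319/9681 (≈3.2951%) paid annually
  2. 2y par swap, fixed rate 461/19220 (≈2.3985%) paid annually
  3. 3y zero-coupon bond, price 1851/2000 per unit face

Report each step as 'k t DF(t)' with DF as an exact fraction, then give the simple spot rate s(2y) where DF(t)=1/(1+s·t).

1 1 9681/10000
2 2 9539/10000
3 3 1851/2000
s(2y) = (1/(9539/10000) − 1)/(2) = 461/19078 ≈ 2.4164%

step 1 [1y] swap r/1=319/9681: DF=(1 − 319/9681·(0))/(1+319/9681) = 9681/10000 ≈ 0.968100
step 2 [2y] swap r/1=461/19220: DF=(1 − 461/19220·(0.968100))/(1+461/19220) = 9539/10000 ≈ 0.953900
step 3 [3y] zero: DF = P = 1851/2000 ≈ 0.925500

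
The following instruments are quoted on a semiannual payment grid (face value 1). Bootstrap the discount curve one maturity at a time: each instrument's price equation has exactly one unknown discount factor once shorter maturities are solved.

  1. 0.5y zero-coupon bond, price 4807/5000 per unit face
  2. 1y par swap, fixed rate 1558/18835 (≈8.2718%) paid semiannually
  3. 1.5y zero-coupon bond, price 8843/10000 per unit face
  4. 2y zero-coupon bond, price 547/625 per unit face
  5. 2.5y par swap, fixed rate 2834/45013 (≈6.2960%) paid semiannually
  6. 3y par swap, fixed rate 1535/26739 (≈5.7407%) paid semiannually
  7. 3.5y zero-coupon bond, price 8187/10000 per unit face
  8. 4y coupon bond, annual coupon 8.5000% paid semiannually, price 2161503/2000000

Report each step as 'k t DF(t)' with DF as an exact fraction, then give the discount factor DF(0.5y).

step 1 [0.5y] zero: DF = P = 4807/5000 ≈ 0.961400
step 2 [1y] swap r/2=779/18835: DF=(1 − 779/18835·(0.961400))/(1+779/18835) = 9221/10000 ≈ 0.922100
step 3 [1.5y] zero: DF = P = 8843/10000 ≈ 0.884300
step 4 [2y] zero: DF = P = 547/625 ≈ 0.875200
step 5 [2.5y] swap r/2=1417/45013: DF=(1 − 1417/45013·(0.961400+0.922100+0.884300+0.875200))/(1+1417/45013) = 8583/10000 ≈ 0.858300
step 6 [3y] swap r/2=1535/53478: DF=(1 − 1535/53478·(0.961400+0.922100+0.884300+0.875200+0.858300))/(1+1535/53478) = 1693/2000 ≈ 0.846500
step 7 [3.5y] zero: DF = P = 8187/10000 ≈ 0.818700
step 8 [4y] bond c/2=17/400: DF=(2161503/2000000 − 17/400·(0.961400+0.922100+0.884300+0.875200+0.858300+0.846500+0.818700))/(1+17/400) = 7853/10000 ≈ 0.785300

1 1/2 4807/5000
2 1 9221/10000
3 3/2 8843/10000
4 2 547/625
5 5/2 8583/10000
6 3 1693/2000
7 7/2 8187/10000
8 4 7853/10000
DF(0.5y) = 4807/5000 ≈ 0.961400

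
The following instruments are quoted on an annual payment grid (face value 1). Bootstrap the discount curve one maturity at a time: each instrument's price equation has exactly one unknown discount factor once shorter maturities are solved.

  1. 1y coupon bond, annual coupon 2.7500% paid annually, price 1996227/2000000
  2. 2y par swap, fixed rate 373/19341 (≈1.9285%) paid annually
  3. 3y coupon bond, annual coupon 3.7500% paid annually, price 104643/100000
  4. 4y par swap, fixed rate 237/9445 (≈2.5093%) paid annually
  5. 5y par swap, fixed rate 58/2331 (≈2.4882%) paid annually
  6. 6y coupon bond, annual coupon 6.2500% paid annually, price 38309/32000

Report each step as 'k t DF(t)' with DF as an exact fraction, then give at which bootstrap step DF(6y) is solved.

step 1 [1y] bond c/1=11/400: DF=(1996227/2000000 − 11/400·(0))/(1+11/400) = 4857/5000 ≈ 0.971400
step 2 [2y] swap r/1=373/19341: DF=(1 − 373/19341·(0.971400))/(1+373/19341) = 9627/10000 ≈ 0.962700
step 3 [3y] bond c/1=3/80: DF=(104643/100000 − 3/80·(0.971400+0.962700))/(1+3/80) = 9387/10000 ≈ 0.938700
step 4 [4y] swap r/1=237/9445: DF=(1 − 237/9445·(0.971400+0.962700+0.938700))/(1+237/9445) = 2263/2500 ≈ 0.905200
step 5 [5y] swap r/1=58/2331: DF=(1 − 58/2331·(0.971400+0.962700+0.938700+0.905200))/(1+58/2331) = 221/250 ≈ 0.884000
step 6 [6y] bond c/1=1/16: DF=(38309/32000 − 1/16·(0.971400+0.962700+0.938700+0.905200+0.884000))/(1+1/16) = 341/400 ≈ 0.852500

1 1 4857/5000
2 2 9627/10000
3 3 9387/10000
4 4 2263/2500
5 5 221/250
6 6 341/400
DF(6y) is solved at step 6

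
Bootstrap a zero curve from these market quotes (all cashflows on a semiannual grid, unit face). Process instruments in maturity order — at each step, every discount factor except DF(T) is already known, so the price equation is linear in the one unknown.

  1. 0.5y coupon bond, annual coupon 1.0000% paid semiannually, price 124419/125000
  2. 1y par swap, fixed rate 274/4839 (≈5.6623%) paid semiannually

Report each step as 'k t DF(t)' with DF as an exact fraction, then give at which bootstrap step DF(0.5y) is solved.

1 1/2 619/625
2 1 2363/2500
DF(0.5y) is solved at step 1

step 1 [0.5y] bond c/2=1/200: DF=(124419/125000 − 1/200·(0))/(1+1/200) = 619/625 ≈ 0.990400
step 2 [1y] swap r/2=137/4839: DF=(1 − 137/4839·(0.990400))/(1+137/4839) = 2363/2500 ≈ 0.945200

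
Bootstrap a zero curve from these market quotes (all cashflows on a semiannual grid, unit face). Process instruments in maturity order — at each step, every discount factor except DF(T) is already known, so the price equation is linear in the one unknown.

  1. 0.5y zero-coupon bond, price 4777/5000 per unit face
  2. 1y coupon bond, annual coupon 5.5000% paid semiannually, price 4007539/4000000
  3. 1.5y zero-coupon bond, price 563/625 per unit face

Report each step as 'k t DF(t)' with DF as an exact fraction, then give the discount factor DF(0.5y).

step 1 [0.5y] zero: DF = P = 4777/5000 ≈ 0.955400
step 2 [1y] bond c/2=11/400: DF=(4007539/4000000 − 11/400·(0.955400))/(1+11/400) = 1899/2000 ≈ 0.949500
step 3 [1.5y] zero: DF = P = 563/625 ≈ 0.900800

1 1/2 4777/5000
2 1 1899/2000
3 3/2 563/625
DF(0.5y) = 4777/5000 ≈ 0.955400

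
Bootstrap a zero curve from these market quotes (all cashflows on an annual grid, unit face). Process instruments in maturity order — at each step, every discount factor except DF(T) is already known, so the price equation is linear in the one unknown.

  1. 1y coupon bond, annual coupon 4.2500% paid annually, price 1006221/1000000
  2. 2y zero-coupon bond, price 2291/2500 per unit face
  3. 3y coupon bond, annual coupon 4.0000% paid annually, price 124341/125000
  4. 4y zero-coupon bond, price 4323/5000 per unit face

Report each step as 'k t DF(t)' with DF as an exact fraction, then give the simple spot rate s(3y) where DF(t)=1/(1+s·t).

1 1 2413/2500
2 2 2291/2500
3 3 8841/10000
4 4 4323/5000
s(3y) = (1/(8841/10000) − 1)/(3) = 1159/26523 ≈ 4.3698%

step 1 [1y] bond c/1=17/400: DF=(1006221/1000000 − 17/400·(0))/(1+17/400) = 2413/2500 ≈ 0.965200
step 2 [2y] zero: DF = P = 2291/2500 ≈ 0.916400
step 3 [3y] bond c/1=1/25: DF=(124341/125000 − 1/25·(0.965200+0.916400))/(1+1/25) = 8841/10000 ≈ 0.884100
step 4 [4y] zero: DF = P = 4323/5000 ≈ 0.864600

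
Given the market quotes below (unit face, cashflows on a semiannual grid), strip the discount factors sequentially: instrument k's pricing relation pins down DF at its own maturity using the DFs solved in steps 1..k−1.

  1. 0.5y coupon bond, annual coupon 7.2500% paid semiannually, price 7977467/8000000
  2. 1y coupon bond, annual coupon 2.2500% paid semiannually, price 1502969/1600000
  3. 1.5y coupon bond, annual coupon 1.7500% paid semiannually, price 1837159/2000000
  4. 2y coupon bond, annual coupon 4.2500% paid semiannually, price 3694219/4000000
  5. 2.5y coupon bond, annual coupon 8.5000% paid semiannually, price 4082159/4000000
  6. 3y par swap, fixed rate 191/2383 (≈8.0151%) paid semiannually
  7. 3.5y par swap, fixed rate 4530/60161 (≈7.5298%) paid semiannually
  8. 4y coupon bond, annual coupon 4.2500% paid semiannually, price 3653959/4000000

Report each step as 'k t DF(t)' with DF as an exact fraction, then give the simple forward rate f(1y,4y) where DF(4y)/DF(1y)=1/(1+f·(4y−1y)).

1 1/2 9623/10000
2 1 4591/5000
3 3/2 8943/10000
4 2 4233/5000
5 5/2 8313/10000
6 3 7899/10000
7 7/2 1547/2000
8 4 7693/10000
f(1y,4y) = ((4591/5000)/(7693/10000) − 1)/(3) = 1489/23079 ≈ 6.4518%

step 1 [0.5y] bond c/2=29/800: DF=(7977467/8000000 − 29/800·(0))/(1+29/800) = 9623/10000 ≈ 0.962300
step 2 [1y] bond c/2=9/800: DF=(1502969/1600000 − 9/800·(0.962300))/(1+9/800) = 4591/5000 ≈ 0.918200
step 3 [1.5y] bond c/2=7/800: DF=(1837159/2000000 − 7/800·(0.962300+0.918200))/(1+7/800) = 8943/10000 ≈ 0.894300
step 4 [2y] bond c/2=17/800: DF=(3694219/4000000 − 17/800·(0.962300+0.918200+0.894300))/(1+17/800) = 4233/5000 ≈ 0.846600
step 5 [2.5y] bond c/2=17/400: DF=(4082159/4000000 − 17/400·(0.962300+0.918200+0.894300+0.846600))/(1+17/400) = 8313/10000 ≈ 0.831300
step 6 [3y] swap r/2=191/4766: DF=(1 − 191/4766·(0.962300+0.918200+0.894300+0.846600+0.831300))/(1+191/4766) = 7899/10000 ≈ 0.789900
step 7 [3.5y] swap r/2=2265/60161: DF=(1 − 2265/60161·(0.962300+0.918200+0.894300+0.846600+0.831300+0.789900))/(1+2265/60161) = 1547/2000 ≈ 0.773500
step 8 [4y] bond c/2=17/800: DF=(3653959/4000000 − 17/800·(0.962300+0.918200+0.894300+0.846600+0.831300+0.789900+0.773500))/(1+17/800) = 7693/10000 ≈ 0.769300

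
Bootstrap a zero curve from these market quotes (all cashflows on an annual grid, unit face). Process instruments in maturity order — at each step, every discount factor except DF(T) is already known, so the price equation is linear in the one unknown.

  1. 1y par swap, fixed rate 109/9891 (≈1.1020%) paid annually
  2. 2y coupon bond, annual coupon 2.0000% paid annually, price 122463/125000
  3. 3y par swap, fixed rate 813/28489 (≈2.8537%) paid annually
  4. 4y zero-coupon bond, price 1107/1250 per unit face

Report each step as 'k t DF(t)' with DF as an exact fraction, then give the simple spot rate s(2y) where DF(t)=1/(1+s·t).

1 1 9891/10000
2 2 9411/10000
3 3 9187/10000
4 4 1107/1250
s(2y) = (1/(9411/10000) − 1)/(2) = 589/18822 ≈ 3.1293%

step 1 [1y] swap r/1=109/9891: DF=(1 − 109/9891·(0))/(1+109/9891) = 9891/10000 ≈ 0.989100
step 2 [2y] bond c/1=1/50: DF=(122463/125000 − 1/50·(0.989100))/(1+1/50) = 9411/10000 ≈ 0.941100
step 3 [3y] swap r/1=813/28489: DF=(1 − 813/28489·(0.989100+0.941100))/(1+813/28489) = 9187/10000 ≈ 0.918700
step 4 [4y] zero: DF = P = 1107/1250 ≈ 0.885600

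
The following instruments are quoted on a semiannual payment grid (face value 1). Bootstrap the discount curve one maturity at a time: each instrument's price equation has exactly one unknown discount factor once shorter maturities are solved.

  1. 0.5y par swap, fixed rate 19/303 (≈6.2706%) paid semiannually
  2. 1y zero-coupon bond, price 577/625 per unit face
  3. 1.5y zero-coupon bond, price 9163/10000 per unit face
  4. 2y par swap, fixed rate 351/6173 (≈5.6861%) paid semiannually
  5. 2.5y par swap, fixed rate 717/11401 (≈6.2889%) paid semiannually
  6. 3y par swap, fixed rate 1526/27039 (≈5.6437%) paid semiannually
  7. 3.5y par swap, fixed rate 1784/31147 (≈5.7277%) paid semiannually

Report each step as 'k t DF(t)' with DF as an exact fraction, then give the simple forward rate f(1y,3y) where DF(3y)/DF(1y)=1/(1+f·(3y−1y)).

1 1/2 606/625
2 1 577/625
3 3/2 9163/10000
4 2 8947/10000
5 5/2 4283/5000
6 3 4237/5000
7 7/2 1027/1250
f(1y,3y) = ((577/625)/(4237/5000) − 1)/(2) = 379/8474 ≈ 4.4725%

step 1 [0.5y] swap r/2=19/606: DF=(1 − 19/606·(0))/(1+19/606) = 606/625 ≈ 0.969600
step 2 [1y] zero: DF = P = 577/625 ≈ 0.923200
step 3 [1.5y] zero: DF = P = 9163/10000 ≈ 0.916300
step 4 [2y] swap r/2=351/12346: DF=(1 − 351/12346·(0.969600+0.923200+0.916300))/(1+351/12346) = 8947/10000 ≈ 0.894700
step 5 [2.5y] swap r/2=717/22802: DF=(1 − 717/22802·(0.969600+0.923200+0.916300+0.894700))/(1+717/22802) = 4283/5000 ≈ 0.856600
step 6 [3y] swap r/2=763/27039: DF=(1 − 763/27039·(0.969600+0.923200+0.916300+0.894700+0.856600))/(1+763/27039) = 4237/5000 ≈ 0.847400
step 7 [3.5y] swap r/2=892/31147: DF=(1 − 892/31147·(0.969600+0.923200+0.916300+0.894700+0.856600+0.847400))/(1+892/31147) = 1027/1250 ≈ 0.821600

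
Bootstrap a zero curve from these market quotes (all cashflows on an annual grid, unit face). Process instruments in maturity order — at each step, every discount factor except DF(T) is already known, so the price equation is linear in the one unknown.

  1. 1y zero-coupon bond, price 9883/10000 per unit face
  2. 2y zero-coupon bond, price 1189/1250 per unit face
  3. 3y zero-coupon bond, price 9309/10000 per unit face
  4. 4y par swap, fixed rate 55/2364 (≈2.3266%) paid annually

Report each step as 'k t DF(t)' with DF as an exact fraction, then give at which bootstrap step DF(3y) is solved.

1 1 9883/10000
2 2 1189/1250
3 3 9309/10000
4 4 114/125
DF(3y) is solved at step 3

step 1 [1y] zero: DF = P = 9883/10000 ≈ 0.988300
step 2 [2y] zero: DF = P = 1189/1250 ≈ 0.951200
step 3 [3y] zero: DF = P = 9309/10000 ≈ 0.930900
step 4 [4y] swap r/1=55/2364: DF=(1 − 55/2364·(0.988300+0.951200+0.930900))/(1+55/2364) = 114/125 ≈ 0.912000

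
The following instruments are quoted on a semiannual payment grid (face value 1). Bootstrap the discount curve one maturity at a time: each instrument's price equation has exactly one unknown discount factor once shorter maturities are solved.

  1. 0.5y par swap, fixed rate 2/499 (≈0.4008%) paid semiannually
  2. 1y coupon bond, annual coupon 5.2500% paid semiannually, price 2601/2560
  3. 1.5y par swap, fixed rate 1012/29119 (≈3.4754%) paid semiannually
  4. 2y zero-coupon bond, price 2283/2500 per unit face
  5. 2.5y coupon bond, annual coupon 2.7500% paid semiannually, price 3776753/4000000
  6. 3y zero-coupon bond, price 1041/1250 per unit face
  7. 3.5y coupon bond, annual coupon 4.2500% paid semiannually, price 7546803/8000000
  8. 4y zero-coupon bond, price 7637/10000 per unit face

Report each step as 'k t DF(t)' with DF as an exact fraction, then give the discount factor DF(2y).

step 1 [0.5y] swap r/2=1/499: DF=(1 − 1/499·(0))/(1+1/499) = 499/500 ≈ 0.998000
step 2 [1y] bond c/2=21/800: DF=(2601/2560 − 21/800·(0.998000))/(1+21/800) = 1929/2000 ≈ 0.964500
step 3 [1.5y] swap r/2=506/29119: DF=(1 − 506/29119·(0.998000+0.964500))/(1+506/29119) = 4747/5000 ≈ 0.949400
step 4 [2y] zero: DF = P = 2283/2500 ≈ 0.913200
step 5 [2.5y] bond c/2=11/800: DF=(3776753/4000000 − 11/800·(0.998000+0.964500+0.949400+0.913200))/(1+11/800) = 1759/2000 ≈ 0.879500
step 6 [3y] zero: DF = P = 1041/1250 ≈ 0.832800
step 7 [3.5y] bond c/2=17/800: DF=(7546803/8000000 − 17/800·(0.998000+0.964500+0.949400+0.913200+0.879500+0.832800))/(1+17/800) = 1617/2000 ≈ 0.808500
step 8 [4y] zero: DF = P = 7637/10000 ≈ 0.763700

1 1/2 499/500
2 1 1929/2000
3 3/2 4747/5000
4 2 2283/2500
5 5/2 1759/2000
6 3 1041/1250
7 7/2 1617/2000
8 4 7637/10000
DF(2y) = 2283/2500 ≈ 0.913200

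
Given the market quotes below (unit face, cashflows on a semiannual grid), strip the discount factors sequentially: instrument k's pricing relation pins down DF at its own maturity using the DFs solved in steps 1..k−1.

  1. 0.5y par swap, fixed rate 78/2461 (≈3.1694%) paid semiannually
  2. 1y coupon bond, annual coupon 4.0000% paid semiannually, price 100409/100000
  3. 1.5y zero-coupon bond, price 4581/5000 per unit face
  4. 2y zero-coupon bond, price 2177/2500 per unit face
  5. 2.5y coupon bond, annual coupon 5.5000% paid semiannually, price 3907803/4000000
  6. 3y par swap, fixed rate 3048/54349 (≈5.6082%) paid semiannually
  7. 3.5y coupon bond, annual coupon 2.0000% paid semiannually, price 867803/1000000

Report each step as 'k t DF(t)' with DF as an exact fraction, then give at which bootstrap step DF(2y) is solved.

1 1/2 2461/2500
2 1 9651/10000
3 3/2 4581/5000
4 2 2177/2500
5 5/2 2127/2500
6 3 2119/2500
7 7/2 4027/5000
DF(2y) is solved at step 4

step 1 [0.5y] swap r/2=39/2461: DF=(1 − 39/2461·(0))/(1+39/2461) = 2461/2500 ≈ 0.984400
step 2 [1y] bond c/2=1/50: DF=(100409/100000 − 1/50·(0.984400))/(1+1/50) = 9651/10000 ≈ 0.965100
step 3 [1.5y] zero: DF = P = 4581/5000 ≈ 0.916200
step 4 [2y] zero: DF = P = 2177/2500 ≈ 0.870800
step 5 [2.5y] bond c/2=11/400: DF=(3907803/4000000 − 11/400·(0.984400+0.965100+0.916200+0.870800))/(1+11/400) = 2127/2500 ≈ 0.850800
step 6 [3y] swap r/2=1524/54349: DF=(1 − 1524/54349·(0.984400+0.965100+0.916200+0.870800+0.850800))/(1+1524/54349) = 2119/2500 ≈ 0.847600
step 7 [3.5y] bond c/2=1/100: DF=(867803/1000000 − 1/100·(0.984400+0.965100+0.916200+0.870800+0.850800+0.847600))/(1+1/100) = 4027/5000 ≈ 0.805400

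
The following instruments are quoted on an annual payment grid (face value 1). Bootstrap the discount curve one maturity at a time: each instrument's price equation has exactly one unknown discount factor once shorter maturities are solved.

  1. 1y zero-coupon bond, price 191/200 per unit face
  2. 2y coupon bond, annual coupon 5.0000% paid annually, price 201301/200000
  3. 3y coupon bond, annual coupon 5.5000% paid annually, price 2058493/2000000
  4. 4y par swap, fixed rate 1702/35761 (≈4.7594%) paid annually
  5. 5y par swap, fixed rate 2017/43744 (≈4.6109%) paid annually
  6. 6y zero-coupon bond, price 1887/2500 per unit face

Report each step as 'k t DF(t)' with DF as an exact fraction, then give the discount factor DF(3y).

step 1 [1y] zero: DF = P = 191/200 ≈ 0.955000
step 2 [2y] bond c/1=1/20: DF=(201301/200000 − 1/20·(0.955000))/(1+1/20) = 9131/10000 ≈ 0.913100
step 3 [3y] bond c/1=11/200: DF=(2058493/2000000 − 11/200·(0.955000+0.913100))/(1+11/200) = 4391/5000 ≈ 0.878200
step 4 [4y] swap r/1=1702/35761: DF=(1 − 1702/35761·(0.955000+0.913100+0.878200))/(1+1702/35761) = 4149/5000 ≈ 0.829800
step 5 [5y] swap r/1=2017/43744: DF=(1 − 2017/43744·(0.955000+0.913100+0.878200+0.829800))/(1+2017/43744) = 7983/10000 ≈ 0.798300
step 6 [6y] zero: DF = P = 1887/2500 ≈ 0.754800

1 1 191/200
2 2 9131/10000
3 3 4391/5000
4 4 4149/5000
5 5 7983/10000
6 6 1887/2500
DF(3y) = 4391/5000 ≈ 0.878200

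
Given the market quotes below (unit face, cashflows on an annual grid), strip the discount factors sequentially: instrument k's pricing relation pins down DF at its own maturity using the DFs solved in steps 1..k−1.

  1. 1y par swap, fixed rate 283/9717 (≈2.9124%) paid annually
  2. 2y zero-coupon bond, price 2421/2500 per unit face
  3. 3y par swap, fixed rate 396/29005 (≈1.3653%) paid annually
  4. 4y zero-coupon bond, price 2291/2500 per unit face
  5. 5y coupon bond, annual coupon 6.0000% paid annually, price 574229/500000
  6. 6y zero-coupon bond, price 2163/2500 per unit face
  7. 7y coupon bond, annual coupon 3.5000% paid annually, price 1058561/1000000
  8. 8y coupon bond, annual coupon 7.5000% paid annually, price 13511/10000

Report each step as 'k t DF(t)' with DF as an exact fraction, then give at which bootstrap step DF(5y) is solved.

step 1 [1y] swap r/1=283/9717: DF=(1 − 283/9717·(0))/(1+283/9717) = 9717/10000 ≈ 0.971700
step 2 [2y] zero: DF = P = 2421/2500 ≈ 0.968400
step 3 [3y] swap r/1=396/29005: DF=(1 − 396/29005·(0.971700+0.968400))/(1+396/29005) = 2401/2500 ≈ 0.960400
step 4 [4y] zero: DF = P = 2291/2500 ≈ 0.916400
step 5 [5y] bond c/1=3/50: DF=(574229/500000 − 3/50·(0.971700+0.968400+0.960400+0.916400))/(1+3/50) = 4337/5000 ≈ 0.867400
step 6 [6y] zero: DF = P = 2163/2500 ≈ 0.865200
step 7 [7y] bond c/1=7/200: DF=(1058561/1000000 − 7/200·(0.971700+0.968400+0.960400+0.916400+0.867400+0.865200))/(1+7/200) = 8351/10000 ≈ 0.835100
step 8 [8y] bond c/1=3/40: DF=(13511/10000 − 3/40·(0.971700+0.968400+0.960400+0.916400+0.867400+0.865200+0.835100))/(1+3/40) = 4057/5000 ≈ 0.811400

1 1 9717/10000
2 2 2421/2500
3 3 2401/2500
4 4 2291/2500
5 5 4337/5000
6 6 2163/2500
7 7 8351/10000
8 8 4057/5000
DF(5y) is solved at step 5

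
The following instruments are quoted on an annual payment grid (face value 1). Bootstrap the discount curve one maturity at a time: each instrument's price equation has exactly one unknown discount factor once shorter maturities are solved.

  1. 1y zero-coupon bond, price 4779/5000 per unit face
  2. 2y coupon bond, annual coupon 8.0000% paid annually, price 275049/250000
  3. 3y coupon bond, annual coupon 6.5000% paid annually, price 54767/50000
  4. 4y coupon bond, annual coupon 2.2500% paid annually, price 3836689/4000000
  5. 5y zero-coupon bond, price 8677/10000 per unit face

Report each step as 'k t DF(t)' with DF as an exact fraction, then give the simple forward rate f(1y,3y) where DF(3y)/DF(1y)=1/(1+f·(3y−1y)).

1 1 4779/5000
2 2 9479/10000
3 3 9123/10000
4 4 8761/10000
5 5 8677/10000
f(1y,3y) = ((4779/5000)/(9123/10000) − 1)/(2) = 145/6082 ≈ 2.3841%

step 1 [1y] zero: DF = P = 4779/5000 ≈ 0.955800
step 2 [2y] bond c/1=2/25: DF=(275049/250000 − 2/25·(0.955800))/(1+2/25) = 9479/10000 ≈ 0.947900
step 3 [3y] bond c/1=13/200: DF=(54767/50000 − 13/200·(0.955800+0.947900))/(1+13/200) = 9123/10000 ≈ 0.912300
step 4 [4y] bond c/1=9/400: DF=(3836689/4000000 − 9/400·(0.955800+0.947900+0.912300))/(1+9/400) = 8761/10000 ≈ 0.876100
step 5 [5y] zero: DF = P = 8677/10000 ≈ 0.867700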